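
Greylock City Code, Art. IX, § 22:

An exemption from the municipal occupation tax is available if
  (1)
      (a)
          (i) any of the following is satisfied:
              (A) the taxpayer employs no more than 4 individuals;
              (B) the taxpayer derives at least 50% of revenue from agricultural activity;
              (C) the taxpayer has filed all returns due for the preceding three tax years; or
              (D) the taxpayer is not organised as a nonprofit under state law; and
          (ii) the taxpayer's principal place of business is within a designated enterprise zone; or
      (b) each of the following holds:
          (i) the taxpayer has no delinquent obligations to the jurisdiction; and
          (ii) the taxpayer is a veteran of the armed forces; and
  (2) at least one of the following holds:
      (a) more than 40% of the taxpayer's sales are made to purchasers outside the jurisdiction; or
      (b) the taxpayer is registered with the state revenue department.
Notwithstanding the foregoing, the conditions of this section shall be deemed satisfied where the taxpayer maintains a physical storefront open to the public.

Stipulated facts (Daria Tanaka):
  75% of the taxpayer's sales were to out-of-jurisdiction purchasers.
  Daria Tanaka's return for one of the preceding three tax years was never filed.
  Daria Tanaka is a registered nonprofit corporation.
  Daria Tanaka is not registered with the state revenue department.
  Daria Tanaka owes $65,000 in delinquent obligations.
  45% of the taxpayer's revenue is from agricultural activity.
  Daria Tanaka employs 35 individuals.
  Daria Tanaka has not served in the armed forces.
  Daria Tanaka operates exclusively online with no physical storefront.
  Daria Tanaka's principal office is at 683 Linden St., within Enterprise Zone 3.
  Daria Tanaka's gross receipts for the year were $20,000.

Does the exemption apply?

No — not exempt.

(A) ≤ 4 employees — fails.
(B) ≥50% agricultural — not met.
(C) returns current — not satisfied.
(D) not (nonprofit) — not satisfied.
(i): F OR F OR F OR F → false.
(ii) in enterprise zone — met.
(a) = F AND T = false.
(i) no delinquency — not met.
(ii) veteran — fails.
So (b) is not satisfied (F AND F).
So (1) is not satisfied (F OR F).
(a) >40% out-of-jur. sales — holds.
(b) state-registered — fails.
(2) = T OR F = true.
Overall: F AND T → false.
Exception (has storefront) — not satisfied.
Result: main false OR exception false → false.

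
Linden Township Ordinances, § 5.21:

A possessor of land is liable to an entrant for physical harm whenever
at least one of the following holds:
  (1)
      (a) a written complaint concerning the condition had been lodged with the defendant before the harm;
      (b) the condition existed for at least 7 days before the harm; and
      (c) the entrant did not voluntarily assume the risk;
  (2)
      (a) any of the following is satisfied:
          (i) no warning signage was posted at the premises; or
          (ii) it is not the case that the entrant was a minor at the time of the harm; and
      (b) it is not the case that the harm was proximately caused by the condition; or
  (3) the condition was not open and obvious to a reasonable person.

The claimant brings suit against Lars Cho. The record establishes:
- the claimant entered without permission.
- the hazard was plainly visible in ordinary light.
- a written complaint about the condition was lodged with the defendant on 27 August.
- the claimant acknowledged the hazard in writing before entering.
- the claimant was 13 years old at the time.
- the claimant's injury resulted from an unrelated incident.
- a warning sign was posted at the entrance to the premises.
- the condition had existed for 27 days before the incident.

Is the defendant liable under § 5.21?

No — not liable.

(a) complaint lodged — met.
(b) condition ≥7 days old — met.
(c) no assumed risk — fails.
(1) = T AND T AND F = false.
(i) no signage posted — not met.
(ii) not (entrant a minor) — fails.
(a): F OR F → false.
(b) not (proximate cause) — holds.
So (2) is not satisfied (F AND T).
(3) not open/obvious — not met.
Overall = F OR F OR F = false.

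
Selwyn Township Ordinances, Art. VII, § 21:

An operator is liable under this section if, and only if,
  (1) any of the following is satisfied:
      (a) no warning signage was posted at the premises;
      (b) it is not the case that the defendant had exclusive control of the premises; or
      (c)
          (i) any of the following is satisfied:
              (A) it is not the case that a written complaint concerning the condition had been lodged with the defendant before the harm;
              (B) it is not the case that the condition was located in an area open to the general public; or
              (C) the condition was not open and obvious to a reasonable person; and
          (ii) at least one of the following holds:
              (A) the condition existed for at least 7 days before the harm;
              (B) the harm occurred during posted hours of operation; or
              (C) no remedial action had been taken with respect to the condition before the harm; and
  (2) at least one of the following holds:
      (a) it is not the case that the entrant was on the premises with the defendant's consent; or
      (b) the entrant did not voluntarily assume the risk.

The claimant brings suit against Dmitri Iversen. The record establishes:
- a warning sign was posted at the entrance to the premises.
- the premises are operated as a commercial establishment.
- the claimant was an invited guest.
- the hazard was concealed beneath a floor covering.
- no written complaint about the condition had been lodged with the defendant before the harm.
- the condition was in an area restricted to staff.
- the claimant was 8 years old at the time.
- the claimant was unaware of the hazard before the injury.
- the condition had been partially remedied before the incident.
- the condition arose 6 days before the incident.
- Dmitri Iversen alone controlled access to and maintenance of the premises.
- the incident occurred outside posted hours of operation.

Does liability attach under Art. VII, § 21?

(a) no signage posted — fails.
(b) not (exclusive control) — not met.
(A) not (complaint lodged) — met.
(B) not (public area) — met.
(C) not open/obvious — holds.
(i) = T OR T OR T = true.
(A) condition ≥7 days old — not met.
(B) during posted hours — not met.
(C) no remedial action — not satisfied.
(ii): F OR F OR F → false.
(c): T AND F → false.
(1): F OR F OR F → false.
(a) not (consent to enter) — not met.
(b) no assumed risk — holds.
(2) = F OR T = true.
So Overall is not satisfied (F AND T).

No — not liable.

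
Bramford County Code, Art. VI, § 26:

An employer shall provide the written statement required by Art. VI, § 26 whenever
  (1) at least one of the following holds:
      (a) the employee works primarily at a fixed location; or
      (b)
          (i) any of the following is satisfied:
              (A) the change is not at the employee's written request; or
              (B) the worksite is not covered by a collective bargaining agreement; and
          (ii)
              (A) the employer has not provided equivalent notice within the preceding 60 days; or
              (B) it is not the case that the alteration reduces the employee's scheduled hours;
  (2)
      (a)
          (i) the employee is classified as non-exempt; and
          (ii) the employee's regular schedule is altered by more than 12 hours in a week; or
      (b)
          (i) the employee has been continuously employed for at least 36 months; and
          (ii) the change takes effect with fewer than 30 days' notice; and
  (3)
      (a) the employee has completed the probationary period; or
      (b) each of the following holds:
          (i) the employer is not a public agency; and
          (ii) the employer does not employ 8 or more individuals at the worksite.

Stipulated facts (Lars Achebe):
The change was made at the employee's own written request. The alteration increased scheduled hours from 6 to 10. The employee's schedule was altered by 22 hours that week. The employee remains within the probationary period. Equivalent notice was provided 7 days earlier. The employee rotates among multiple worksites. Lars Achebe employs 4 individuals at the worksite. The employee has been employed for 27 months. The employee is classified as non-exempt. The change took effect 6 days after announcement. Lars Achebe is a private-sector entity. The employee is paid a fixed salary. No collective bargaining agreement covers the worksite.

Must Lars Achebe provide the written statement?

(a) fixed location — fails.
(A) not employee-requested — fails.
(B) no CBA — holds.
(i) = F OR T = true.
(A) no recent notice — not satisfied.
(B) not (hours reduced) — holds.
So (ii) is satisfied (F OR T).
So (b) is satisfied (T AND T).
(1) = F OR T = true.
(i) non-exempt — holds.
(ii) schedule shift > 12h — holds.
(a) = T AND T = true.
(i) tenure ≥ 36 mo. — not satisfied.
(ii) < 30 days' notice — met.
(b) = F AND T = false.
(2) = T OR F = true.
(a) past probation — not satisfied.
(i) not (public agency) — holds.
(ii) not (≥ 8 at site) — holds.
(b): T AND T → true.
(3): F OR T → true.
So Overall is satisfied (T AND T AND T).

Yes — required.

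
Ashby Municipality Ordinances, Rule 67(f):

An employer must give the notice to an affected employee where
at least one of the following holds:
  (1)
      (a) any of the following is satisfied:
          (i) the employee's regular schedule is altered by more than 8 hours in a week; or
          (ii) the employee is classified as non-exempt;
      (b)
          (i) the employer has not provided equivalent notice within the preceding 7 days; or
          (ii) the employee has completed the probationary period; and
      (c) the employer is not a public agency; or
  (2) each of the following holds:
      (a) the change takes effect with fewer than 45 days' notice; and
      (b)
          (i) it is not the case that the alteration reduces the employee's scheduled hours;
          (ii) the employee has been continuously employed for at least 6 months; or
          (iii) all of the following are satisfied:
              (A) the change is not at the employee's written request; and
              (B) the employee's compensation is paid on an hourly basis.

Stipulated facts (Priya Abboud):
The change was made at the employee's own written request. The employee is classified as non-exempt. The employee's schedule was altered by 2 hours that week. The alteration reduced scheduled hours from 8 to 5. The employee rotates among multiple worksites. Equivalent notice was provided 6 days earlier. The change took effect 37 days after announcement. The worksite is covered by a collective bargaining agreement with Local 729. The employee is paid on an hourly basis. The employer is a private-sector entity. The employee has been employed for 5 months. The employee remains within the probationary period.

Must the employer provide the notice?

(i) schedule shift > 8h — not satisfied.
(ii) non-exempt — met.
(a): F OR T → true.
(i) no recent notice — fails.
(ii) past probation — not met.
So (b) is not satisfied (F OR F).
(c) not (public agency) — satisfied.
(1): T AND F AND T → false.
(a) < 45 days' notice — satisfied.
(i) not (hours reduced) — fails.
(ii) tenure ≥ 6 mo. — fails.
(A) not employee-requested — not met.
(B) hourly-paid — satisfied.
(iii) = F AND T = false.
(b): F OR F OR F → false.
So (2) is not satisfied (T AND F).
So Overall is not satisfied (F OR F).

No — not required.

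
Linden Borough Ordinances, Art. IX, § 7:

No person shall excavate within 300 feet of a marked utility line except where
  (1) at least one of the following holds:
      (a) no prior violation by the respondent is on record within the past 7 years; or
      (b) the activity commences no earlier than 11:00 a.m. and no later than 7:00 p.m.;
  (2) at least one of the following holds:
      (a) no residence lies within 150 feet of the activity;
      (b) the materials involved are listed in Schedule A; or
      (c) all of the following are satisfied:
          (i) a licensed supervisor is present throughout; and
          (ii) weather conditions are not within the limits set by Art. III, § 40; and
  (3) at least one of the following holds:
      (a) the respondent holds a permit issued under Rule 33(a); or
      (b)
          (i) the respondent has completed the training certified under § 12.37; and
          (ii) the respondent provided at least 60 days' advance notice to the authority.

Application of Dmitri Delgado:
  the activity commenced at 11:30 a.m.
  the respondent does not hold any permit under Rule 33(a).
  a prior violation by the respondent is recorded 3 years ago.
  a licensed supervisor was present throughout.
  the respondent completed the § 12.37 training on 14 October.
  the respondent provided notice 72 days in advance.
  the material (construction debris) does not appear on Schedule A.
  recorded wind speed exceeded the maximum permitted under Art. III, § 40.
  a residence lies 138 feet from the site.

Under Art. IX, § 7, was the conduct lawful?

(a) no prior violation — not met.
(b) start within hours — satisfied.
(1): F OR T → true.
(a) no residence in 150 ft — fails.
(b) Schedule A material — not met.
(i) supervisor present — holds.
(ii) not (weather ok) — holds.
(c): T AND T → true.
So (2) is satisfied (F OR F OR T).
(a) holds permit — fails.
(i) training certified — holds.
(ii) ≥60 days' notice — satisfied.
(b) = T AND T = true.
(3): F OR T → true.
Overall = T AND T AND T = true.

Yes — lawful.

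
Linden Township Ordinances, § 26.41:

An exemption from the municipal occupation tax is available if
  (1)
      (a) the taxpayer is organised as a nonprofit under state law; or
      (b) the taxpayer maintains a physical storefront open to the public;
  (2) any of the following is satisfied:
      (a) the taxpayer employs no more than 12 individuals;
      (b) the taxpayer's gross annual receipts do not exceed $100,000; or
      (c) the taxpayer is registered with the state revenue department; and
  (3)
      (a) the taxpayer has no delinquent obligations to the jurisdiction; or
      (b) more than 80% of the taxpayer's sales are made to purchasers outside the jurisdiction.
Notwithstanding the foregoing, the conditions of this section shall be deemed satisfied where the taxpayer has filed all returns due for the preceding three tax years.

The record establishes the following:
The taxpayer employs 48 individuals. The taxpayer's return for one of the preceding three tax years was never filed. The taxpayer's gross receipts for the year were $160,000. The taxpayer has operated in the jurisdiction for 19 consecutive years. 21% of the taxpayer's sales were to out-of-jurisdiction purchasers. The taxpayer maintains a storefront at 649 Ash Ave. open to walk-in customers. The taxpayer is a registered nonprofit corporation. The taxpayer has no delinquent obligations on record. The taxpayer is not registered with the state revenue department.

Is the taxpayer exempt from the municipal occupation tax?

(a) nonprofit — satisfied.
(b) has storefront — satisfied.
(1) = T OR T = true.
(a) ≤ 12 employees — not satisfied.
(b) receipts ≤ $100,000 — fails.
(c) state-registered — not met.
(2): F OR F OR F → false.
(a) no delinquency — satisfied.
(b) >80% out-of-jur. sales — not met.
(3) = T OR F = true.
Overall: T AND F AND T → false.
Exception (returns current) — not satisfied.
Result: main false OR exception false → false.

No — not exempt.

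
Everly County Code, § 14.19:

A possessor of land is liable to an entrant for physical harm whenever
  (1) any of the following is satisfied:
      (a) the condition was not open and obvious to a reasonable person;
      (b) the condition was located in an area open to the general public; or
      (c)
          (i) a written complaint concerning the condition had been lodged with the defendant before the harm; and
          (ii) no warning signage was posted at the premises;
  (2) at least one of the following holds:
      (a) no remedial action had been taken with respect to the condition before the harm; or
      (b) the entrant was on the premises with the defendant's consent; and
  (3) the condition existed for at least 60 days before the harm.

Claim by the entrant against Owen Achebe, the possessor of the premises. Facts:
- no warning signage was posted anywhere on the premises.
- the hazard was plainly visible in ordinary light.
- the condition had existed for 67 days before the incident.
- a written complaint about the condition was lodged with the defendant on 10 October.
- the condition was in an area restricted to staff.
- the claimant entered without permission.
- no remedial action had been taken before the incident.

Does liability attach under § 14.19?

Yes — liable.

(a) not open/obvious — fails.
(b) public area — not satisfied.
(i) complaint lodged — satisfied.
(ii) no signage posted — satisfied.
So (c) is satisfied (T AND T).
So (1) is satisfied (F OR F OR T).
(a) no remedial action — met.
(b) consent to enter — not satisfied.
So (2) is satisfied (T OR F).
(3) condition ≥60 days old — satisfied.
So Overall is satisfied (T AND T AND T).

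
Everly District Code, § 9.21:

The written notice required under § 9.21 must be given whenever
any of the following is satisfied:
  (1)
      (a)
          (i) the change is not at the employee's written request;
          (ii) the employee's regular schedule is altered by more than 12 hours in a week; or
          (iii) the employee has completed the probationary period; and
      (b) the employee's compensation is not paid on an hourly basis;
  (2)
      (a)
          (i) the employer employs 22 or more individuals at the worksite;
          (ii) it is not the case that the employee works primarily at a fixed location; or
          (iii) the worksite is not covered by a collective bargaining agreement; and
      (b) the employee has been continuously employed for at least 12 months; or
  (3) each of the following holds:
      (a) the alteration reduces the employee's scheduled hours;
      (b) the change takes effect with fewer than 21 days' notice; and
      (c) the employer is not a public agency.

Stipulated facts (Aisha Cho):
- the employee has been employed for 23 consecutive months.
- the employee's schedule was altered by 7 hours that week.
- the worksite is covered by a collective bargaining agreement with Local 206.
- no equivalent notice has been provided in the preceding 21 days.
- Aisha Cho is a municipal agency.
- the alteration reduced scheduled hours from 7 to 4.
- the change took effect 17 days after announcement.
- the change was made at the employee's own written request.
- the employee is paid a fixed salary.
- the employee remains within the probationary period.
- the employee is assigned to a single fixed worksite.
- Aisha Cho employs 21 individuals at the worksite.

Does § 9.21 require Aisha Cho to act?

No — not required.

(i) not employee-requested — not satisfied.
(ii) schedule shift > 12h — not satisfied.
(iii) past probation — not satisfied.
So (a) is not satisfied (F OR F OR F).
(b) not (hourly-paid) — met.
(1): F AND T → false.
(i) ≥ 22 at site — not met.
(ii) not (fixed location) — fails.
(iii) no CBA — fails.
(a) = F OR F OR F = false.
(b) tenure ≥ 12 mo. — holds.
(2) = F AND T = false.
(a) hours reduced — met.
(b) < 21 days' notice — holds.
(c) not (public agency) — not met.
(3): T AND T AND F → false.
So Overall is not satisfied (F OR F OR F).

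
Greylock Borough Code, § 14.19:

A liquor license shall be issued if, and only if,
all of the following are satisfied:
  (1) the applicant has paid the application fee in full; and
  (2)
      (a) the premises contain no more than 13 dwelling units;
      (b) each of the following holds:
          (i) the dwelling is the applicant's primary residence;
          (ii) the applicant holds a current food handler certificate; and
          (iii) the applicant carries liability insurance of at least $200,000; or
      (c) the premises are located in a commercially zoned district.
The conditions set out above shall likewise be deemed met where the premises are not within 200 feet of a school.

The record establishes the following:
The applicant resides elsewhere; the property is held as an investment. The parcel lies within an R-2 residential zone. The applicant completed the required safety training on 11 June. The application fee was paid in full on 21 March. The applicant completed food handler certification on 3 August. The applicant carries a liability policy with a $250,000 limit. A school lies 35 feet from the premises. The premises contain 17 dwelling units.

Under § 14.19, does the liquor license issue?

No — denied.

(1) fee paid — holds.
(a) ≤ 13 units — not met.
(i) primary residence — fails.
(ii) food handler cert. — satisfied.
(iii) insurance ≥ $200,000 — holds.
So (b) is not satisfied (F AND T AND T).
(c) commercially zoned — fails.
(2): F OR F OR F → false.
Overall: T AND F → false.
Exception (≥200 ft from school) — not satisfied.
Result: main false OR exception false → false.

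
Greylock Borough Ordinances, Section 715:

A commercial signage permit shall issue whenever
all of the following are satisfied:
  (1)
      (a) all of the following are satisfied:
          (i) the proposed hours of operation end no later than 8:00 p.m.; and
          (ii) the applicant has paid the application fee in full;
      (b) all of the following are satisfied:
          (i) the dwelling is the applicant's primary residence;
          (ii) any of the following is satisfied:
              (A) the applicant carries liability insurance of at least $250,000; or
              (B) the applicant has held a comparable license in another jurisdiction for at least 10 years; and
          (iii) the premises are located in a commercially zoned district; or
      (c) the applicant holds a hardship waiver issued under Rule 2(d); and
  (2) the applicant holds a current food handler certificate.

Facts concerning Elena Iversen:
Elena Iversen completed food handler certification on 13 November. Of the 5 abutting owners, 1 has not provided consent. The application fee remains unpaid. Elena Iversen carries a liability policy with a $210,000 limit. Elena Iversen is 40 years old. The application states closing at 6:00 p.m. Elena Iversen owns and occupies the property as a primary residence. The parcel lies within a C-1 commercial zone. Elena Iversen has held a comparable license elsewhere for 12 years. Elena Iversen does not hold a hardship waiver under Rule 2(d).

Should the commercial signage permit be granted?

Yes — granted.

(i) closes by 8 p.m. — holds.
(ii) fee paid — not met.
(a): T AND F → false.
(i) primary residence — holds.
(A) insurance ≥ $250,000 — fails.
(B) prior license ≥ 10 yr — holds.
(ii) = F OR T = true.
(iii) commercially zoned — met.
(b) = T AND T AND T = true.
(c) hardship waiver — not met.
(1): F OR T OR F → true.
(2) food handler cert. — satisfied.
Overall: T AND T → true.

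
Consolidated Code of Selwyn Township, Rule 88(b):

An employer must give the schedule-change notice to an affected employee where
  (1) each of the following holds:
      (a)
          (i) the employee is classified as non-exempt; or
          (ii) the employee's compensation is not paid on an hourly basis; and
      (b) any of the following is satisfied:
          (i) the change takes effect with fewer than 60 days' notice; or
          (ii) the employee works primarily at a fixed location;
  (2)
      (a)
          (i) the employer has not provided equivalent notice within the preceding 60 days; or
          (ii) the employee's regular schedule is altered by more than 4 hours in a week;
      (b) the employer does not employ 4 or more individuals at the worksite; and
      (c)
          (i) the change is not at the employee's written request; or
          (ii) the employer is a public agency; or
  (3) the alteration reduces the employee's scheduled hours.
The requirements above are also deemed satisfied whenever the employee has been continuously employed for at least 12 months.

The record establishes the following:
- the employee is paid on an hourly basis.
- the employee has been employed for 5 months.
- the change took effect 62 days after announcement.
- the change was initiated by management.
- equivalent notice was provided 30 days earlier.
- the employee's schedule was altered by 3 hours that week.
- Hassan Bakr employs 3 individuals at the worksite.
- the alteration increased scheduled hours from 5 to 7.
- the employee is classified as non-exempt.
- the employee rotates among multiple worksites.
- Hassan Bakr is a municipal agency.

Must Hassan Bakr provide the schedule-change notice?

(i) non-exempt — satisfied.
(ii) not (hourly-paid) — not satisfied.
(a) = T OR F = true.
(i) < 60 days' notice — fails.
(ii) fixed location — not met.
(b): F OR F → false.
(1): T AND F → false.
(i) no recent notice — not met.
(ii) schedule shift > 4h — fails.
So (a) is not satisfied (F OR F).
(b) not (≥ 4 at site) — satisfied.
(i) not employee-requested — holds.
(ii) public agency — satisfied.
(c) = T OR T = true.
So (2) is not satisfied (F AND T AND T).
(3) hours reduced — fails.
Overall: F OR F OR F → false.
Exception (tenure ≥ 12 mo.) — not satisfied.
Result: main false OR exception false → false.

No — not required.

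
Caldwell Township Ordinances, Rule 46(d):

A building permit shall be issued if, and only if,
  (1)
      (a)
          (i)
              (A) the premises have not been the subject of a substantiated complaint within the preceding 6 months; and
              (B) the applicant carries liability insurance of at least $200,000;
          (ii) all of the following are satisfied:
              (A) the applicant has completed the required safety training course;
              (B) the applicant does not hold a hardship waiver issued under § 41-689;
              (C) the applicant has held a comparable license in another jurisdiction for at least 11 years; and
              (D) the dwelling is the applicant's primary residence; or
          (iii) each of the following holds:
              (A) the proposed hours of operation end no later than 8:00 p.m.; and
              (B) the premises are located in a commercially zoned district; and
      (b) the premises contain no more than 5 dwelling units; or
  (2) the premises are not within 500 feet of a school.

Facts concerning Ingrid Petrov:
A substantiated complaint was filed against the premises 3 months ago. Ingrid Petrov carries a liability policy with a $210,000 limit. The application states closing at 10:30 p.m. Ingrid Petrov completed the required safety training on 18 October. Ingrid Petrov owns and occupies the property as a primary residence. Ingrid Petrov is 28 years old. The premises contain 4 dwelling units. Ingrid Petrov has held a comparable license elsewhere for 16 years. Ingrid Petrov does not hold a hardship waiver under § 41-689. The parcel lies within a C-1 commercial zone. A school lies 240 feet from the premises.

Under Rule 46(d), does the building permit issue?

(A) no complaint in 6 mo. — not satisfied.
(B) insurance ≥ $200,000 — met.
So (i) is not satisfied (F AND T).
(A) safety training — met.
(B) not (hardship waiver) — met.
(C) prior license ≥ 11 yr — met.
(D) primary residence — satisfied.
(ii) = T AND T AND T AND T = true.
(A) closes by 8 p.m. — not met.
(B) commercially zoned — met.
(iii): F AND T → false.
(a) = F OR T OR F = true.
(b) ≤ 5 units — holds.
(1): T AND T → true.
(2) ≥500 ft from school — not satisfied.
Overall = T OR F = true.

Yes — granted.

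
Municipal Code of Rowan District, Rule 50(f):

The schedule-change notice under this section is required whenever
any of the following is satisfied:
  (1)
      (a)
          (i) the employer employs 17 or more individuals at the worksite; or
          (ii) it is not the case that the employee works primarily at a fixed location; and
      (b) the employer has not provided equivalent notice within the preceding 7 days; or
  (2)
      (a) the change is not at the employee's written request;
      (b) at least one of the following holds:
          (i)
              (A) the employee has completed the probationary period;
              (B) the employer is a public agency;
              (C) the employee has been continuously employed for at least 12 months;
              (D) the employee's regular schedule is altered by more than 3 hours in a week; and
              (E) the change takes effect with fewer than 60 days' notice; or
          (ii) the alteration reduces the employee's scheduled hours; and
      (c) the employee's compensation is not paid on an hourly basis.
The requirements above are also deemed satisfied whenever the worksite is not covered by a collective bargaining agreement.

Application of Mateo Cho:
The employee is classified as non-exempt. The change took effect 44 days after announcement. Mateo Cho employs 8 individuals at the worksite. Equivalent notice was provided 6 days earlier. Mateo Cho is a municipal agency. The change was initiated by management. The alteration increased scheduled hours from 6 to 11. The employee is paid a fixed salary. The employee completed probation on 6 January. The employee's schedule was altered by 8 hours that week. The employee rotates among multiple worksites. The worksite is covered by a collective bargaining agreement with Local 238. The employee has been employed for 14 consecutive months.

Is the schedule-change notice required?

(i) ≥ 17 at site — not met.
(ii) not (fixed location) — holds.
(a) = F OR T = true.
(b) no recent notice — not satisfied.
(1): T AND F → false.
(a) not employee-requested — holds.
(A) past probation — holds.
(B) public agency — holds.
(C) tenure ≥ 12 mo. — satisfied.
(D) schedule shift > 3h — holds.
(E) < 60 days' notice — holds.
(i) = T AND T AND T AND T AND T = true.
(ii) hours reduced — not satisfied.
So (b) is satisfied (T OR F).
(c) not (hourly-paid) — satisfied.
So (2) is satisfied (T AND T AND T).
So Overall is satisfied (F OR T).
Exception (no CBA) — not satisfied.
Result: main true OR exception false → true.

Yes — required.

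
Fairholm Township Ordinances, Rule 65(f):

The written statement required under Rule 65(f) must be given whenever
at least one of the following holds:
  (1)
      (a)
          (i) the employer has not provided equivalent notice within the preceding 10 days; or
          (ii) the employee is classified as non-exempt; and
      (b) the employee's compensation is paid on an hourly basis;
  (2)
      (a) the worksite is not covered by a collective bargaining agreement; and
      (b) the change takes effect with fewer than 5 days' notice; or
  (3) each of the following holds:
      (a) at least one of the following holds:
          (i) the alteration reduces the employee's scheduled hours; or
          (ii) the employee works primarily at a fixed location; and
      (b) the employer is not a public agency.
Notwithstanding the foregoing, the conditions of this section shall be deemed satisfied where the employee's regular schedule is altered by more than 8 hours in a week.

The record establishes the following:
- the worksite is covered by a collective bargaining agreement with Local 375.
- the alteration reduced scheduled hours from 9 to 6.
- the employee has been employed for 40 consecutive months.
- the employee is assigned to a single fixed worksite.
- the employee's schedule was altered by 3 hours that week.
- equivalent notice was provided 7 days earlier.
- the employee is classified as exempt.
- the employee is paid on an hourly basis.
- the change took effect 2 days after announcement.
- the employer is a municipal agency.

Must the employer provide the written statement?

No — not required.

(i) no recent notice — not met.
(ii) non-exempt — not satisfied.
So (a) is not satisfied (F OR F).
(b) hourly-paid — met.
So (1) is not satisfied (F AND T).
(a) no CBA — not satisfied.
(b) < 5 days' notice — holds.
(2): F AND T → false.
(i) hours reduced — holds.
(ii) fixed location — satisfied.
(a) = T OR T = true.
(b) not (public agency) — not satisfied.
(3) = T AND F = false.
Overall: F OR F OR F → false.
Exception (schedule shift > 8h) — not satisfied.
Result: main false OR exception false → false.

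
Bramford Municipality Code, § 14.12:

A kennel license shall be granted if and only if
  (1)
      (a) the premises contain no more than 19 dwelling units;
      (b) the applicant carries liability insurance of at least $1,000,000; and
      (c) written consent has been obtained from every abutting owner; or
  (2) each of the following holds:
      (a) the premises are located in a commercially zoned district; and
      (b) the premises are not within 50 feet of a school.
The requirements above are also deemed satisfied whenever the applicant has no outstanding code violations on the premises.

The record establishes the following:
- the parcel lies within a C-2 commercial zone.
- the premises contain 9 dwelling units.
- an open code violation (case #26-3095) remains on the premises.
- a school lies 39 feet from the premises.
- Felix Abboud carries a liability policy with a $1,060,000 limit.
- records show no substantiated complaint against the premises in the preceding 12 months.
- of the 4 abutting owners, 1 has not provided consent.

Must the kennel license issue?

(a) ≤ 19 units — satisfied.
(b) insurance ≥ $1,000,000 — met.
(c) all abutters consent — not satisfied.
(1) = T AND T AND F = false.
(a) commercially zoned — satisfied.
(b) ≥50 ft from school — not satisfied.
So (2) is not satisfied (T AND F).
Overall: F OR F → false.
Exception (no code violations) — not satisfied.
Result: main false OR exception false → false.

No — denied.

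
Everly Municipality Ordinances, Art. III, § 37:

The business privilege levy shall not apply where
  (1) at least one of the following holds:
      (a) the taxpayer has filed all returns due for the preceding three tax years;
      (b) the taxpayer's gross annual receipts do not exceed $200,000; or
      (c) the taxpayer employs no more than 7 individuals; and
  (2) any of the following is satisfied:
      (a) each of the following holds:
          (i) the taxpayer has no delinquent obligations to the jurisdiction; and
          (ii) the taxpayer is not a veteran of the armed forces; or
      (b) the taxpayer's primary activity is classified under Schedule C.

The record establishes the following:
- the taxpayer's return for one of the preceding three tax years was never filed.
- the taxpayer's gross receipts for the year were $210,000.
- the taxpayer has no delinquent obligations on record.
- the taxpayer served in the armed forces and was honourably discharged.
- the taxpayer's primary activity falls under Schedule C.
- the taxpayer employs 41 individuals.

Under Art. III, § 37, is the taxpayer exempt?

No — not exempt.

(a) returns current — not met.
(b) receipts ≤ $200,000 — not satisfied.
(c) ≤ 7 employees — not satisfied.
(1): F OR F OR F → false.
(i) no delinquency — satisfied.
(ii) not (veteran) — not satisfied.
(a) = T AND F = false.
(b) Schedule C activity — met.
(2) = F OR T = true.
Overall = F AND T = false.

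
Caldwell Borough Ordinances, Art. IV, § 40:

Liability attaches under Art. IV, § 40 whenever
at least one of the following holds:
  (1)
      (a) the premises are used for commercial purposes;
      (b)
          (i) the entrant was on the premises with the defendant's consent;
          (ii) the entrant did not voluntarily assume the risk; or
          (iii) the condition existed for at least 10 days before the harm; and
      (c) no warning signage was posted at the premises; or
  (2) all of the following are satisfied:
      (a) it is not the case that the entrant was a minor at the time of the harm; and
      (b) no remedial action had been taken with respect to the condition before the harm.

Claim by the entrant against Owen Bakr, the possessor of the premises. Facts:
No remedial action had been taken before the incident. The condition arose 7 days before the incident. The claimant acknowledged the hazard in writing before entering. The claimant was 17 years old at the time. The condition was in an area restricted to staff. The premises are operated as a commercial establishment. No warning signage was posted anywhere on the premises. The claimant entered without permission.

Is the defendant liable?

(a) commercial use — satisfied.
(i) consent to enter — not met.
(ii) no assumed risk — not satisfied.
(iii) condition ≥10 days old — not satisfied.
(b) = F OR F OR F = false.
(c) no signage posted — met.
(1): T AND F AND T → false.
(a) not (entrant a minor) — not satisfied.
(b) no remedial action — holds.
So (2) is not satisfied (F AND T).
Overall = F OR F = false.

No — not liable.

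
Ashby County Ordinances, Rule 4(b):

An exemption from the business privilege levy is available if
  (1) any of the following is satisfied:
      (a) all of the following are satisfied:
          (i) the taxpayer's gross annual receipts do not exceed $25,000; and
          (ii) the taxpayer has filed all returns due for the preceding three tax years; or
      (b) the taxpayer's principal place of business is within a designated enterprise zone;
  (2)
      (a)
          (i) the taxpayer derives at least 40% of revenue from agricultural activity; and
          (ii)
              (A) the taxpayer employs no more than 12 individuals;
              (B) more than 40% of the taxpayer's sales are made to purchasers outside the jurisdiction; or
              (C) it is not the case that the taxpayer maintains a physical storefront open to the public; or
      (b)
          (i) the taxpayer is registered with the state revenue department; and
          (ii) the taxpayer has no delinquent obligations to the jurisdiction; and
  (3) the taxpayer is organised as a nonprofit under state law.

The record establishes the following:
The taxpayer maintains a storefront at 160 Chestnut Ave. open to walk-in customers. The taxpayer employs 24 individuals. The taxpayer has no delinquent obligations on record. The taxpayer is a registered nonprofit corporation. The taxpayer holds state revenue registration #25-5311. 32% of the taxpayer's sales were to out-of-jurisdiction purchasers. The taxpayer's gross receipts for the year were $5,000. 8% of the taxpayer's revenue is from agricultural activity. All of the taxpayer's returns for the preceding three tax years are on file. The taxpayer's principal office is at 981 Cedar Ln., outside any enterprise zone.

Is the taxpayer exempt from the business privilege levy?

Yes — exempt.

(i) receipts ≤ $25,000 — satisfied.
(ii) returns current — met.
So (a) is satisfied (T AND T).
(b) in enterprise zone — fails.
(1): T OR F → true.
(i) ≥40% agricultural — not satisfied.
(A) ≤ 12 employees — fails.
(B) >40% out-of-jur. sales — fails.
(C) not (has storefront) — not satisfied.
So (ii) is not satisfied (F OR F OR F).
So (a) is not satisfied (F AND F).
(i) state-registered — holds.
(ii) no delinquency — holds.
(b): T AND T → true.
(2) = F OR T = true.
(3) nonprofit — satisfied.
So Overall is satisfied (T AND T AND T).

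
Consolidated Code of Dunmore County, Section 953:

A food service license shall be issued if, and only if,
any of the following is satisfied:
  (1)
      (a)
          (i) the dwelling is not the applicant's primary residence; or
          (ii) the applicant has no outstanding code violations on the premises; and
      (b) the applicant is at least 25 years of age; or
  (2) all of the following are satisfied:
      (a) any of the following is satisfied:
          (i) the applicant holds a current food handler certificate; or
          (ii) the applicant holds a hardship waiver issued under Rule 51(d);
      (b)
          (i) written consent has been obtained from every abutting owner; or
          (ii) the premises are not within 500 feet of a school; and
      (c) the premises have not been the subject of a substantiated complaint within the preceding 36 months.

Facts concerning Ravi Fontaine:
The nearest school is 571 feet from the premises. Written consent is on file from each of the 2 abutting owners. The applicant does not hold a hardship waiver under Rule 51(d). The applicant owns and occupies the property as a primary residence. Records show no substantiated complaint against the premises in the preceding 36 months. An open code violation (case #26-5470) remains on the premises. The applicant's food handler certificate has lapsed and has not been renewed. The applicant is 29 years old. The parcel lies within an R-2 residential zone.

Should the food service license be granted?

No — denied.

(i) not (primary residence) — not met.
(ii) no code violations — not met.
(a) = F OR F = false.
(b) age ≥ 25 — holds.
(1): F AND T → false.
(i) food handler cert. — not satisfied.
(ii) hardship waiver — fails.
(a) = F OR F = false.
(i) all abutters consent — holds.
(ii) ≥500 ft from school — holds.
(b): T OR T → true.
(c) no complaint in 36 mo. — holds.
So (2) is not satisfied (F AND T AND T).
Overall = F OR F = false.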